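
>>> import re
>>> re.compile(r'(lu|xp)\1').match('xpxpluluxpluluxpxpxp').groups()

('xp',)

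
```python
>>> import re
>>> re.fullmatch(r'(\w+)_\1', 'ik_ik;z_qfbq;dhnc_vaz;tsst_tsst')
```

For `fullmatch`, every character of the input must be accounted for by the pattern.
Here the pattern can't cover the whole string, so the call returns None.

None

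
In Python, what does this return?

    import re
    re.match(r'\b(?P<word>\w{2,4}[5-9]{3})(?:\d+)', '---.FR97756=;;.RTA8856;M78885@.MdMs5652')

None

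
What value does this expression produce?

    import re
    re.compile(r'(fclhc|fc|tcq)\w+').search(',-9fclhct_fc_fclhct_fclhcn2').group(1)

Alternation tries branches left to right and keeps the first one that lets the overall match succeed at that position.
`search` walks the string left to right and returns the first match it finds.
The match spans [3:27] → 'fclhct_fc_fclhct_fclhcn2'.
Captured: group 1 = 'fclhc'.

'fclhc'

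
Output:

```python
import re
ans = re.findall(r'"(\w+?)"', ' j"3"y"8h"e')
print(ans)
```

['3', '8h']

Matches: at [2:5] match '"3"', group 1 = '3'; at [6:10] match '"8h"', group 1 = '8h'.
`findall` collects group 1 from each match (2 total).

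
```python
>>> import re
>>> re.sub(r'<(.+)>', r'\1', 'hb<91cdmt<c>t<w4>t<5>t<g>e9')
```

'hb91cdmt<c>t<w4>t<5>t<ge9'

Matches: at [2:25] → '<91cdmt<c>t<w4>t<5>t<g>'.
The replacement refers to a captured group, so each match is rewritten using its own captured text.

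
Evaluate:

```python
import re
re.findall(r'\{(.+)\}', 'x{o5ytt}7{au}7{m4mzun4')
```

Matches: at [1:13] match '{o5ytt}7{au}', group 1 = 'o5ytt}7{au'.
`findall` collects group 1 from the one match (1 total).

['o5ytt}7{au']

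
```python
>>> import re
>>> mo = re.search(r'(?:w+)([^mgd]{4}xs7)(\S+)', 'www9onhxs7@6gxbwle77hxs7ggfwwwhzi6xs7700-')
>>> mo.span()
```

The pattern matches one or more of a literal 'w' (non-capturing group); then exactly 4 of any character except [mgd], then the literal 'xs7' (captured); then one or more of a non-whitespace character (captured).
`search` walks the string left to right and returns the first match it finds.
The match spans [0:41] → 'www9onhxs7@6gxbwle77hxs7ggfwwwhzi6xs7700-'.
Captured: group 1 = '9onhxs7', group 2 = '@6gxbwle77hxs7ggfwwwhzi6xs7700-'.

(0, 41)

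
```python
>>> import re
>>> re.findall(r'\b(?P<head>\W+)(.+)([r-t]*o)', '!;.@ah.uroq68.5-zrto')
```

[('.', 'uroq68.5-zrt', 'o')]

The pattern matches a word boundary (`\b`, zero-width); then one or more of a non-word character (captured as 'head'); then one or more of any character (captured); then zero or more of a character in [r-t], then a literal 'o' (captured).
`findall` packs the 3 group values into a tuple for every match.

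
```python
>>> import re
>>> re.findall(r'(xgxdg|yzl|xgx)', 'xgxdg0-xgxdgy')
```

['xgxdg', 'xgxdg']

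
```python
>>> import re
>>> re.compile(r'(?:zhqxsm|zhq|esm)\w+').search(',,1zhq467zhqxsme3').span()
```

(3, 17)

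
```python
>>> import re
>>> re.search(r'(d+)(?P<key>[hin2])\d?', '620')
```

None

Pattern: one or more of a literal 'd' (captured); then one of [hin2] (captured as 'key'); then optionally a digit.
Here nothing in the string fits, so the call returns None.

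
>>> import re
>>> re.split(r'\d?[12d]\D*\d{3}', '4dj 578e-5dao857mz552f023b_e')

['', 'e-', 'mz5', 'b_e']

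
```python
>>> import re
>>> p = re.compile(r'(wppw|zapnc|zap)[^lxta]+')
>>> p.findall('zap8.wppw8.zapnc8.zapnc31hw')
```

['zap', 'zapnc']

The regex engine tests alternatives in the order written; an earlier branch that matches wins even if a later one would match more.
Walking the string: at [0:12] match 'zap8.wppw8.z', group 1 = 'zap'; at [18:27] match 'zapnc31hw', group 1 = 'zapnc'.
One capturing group, so `findall` returns just the captured substring from each match — 2 in all.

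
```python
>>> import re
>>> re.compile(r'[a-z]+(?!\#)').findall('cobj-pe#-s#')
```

The negative lookahead/lookbehind blocks any match where the forbidden context is present.
With no groups in the pattern, `findall` gives back each whole match — 2 here.

['cobj', 'p']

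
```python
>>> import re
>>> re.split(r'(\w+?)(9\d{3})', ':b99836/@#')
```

A non-greedy quantifier consumes as few characters as it can — just enough that the remainder of the pattern still matches from where it stops; whatever follows it matches normally.
Because the pattern has a capturing group, `split` also inserts each captured text between the pieces.

[':', 'b', '9983', '6/@#']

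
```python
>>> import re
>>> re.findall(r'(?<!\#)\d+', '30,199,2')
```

A negative assertion filters positions out without eating any characters.
Since nothing is captured, `findall` lists the 3 matched substrings directly.

['30', '199', '2']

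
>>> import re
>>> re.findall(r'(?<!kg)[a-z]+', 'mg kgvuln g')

['mg', 'kgvuln', 'g']

`(?!…)`/`(?<!…)` only lets a position through if the neighbouring text does NOT match; no characters are consumed.
Matches: at [0:2] → 'mg'; at [3:9] → 'kgvuln'; at [10:11] → 'g'.
No capturing groups, so `findall` returns the 3 full match strings.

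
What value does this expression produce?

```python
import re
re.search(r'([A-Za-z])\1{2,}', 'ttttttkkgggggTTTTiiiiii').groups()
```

('t',)

`\1` is not a pattern — it's the concrete string captured by group 1, re-applied verbatim.
Unlike `match`, `search` isn't anchored — it looks for the pattern anywhere in the string.
The match spans [0:6] → 'tttttt'.
Captured: group 1 = 't'.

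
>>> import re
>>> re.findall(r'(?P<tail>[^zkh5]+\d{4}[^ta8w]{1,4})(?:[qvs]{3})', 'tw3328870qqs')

['tw3328870']

Because there's exactly one group, `findall` drops the full match and keeps group 1 from the one hit.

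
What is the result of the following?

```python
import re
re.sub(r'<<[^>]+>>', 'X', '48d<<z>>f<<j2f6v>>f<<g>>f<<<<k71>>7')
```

Every occurrence is swapped for 'X'.

'48dXfXfXfX7'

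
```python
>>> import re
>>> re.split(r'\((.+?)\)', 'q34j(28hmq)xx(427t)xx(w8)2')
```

['q34j', '28hmq', 'xx', '427t', 'xx', 'w8', '2']

With the lazy modifier that quantifier settles for the fewest repetitions that let the rest of the pattern succeed (the atoms after it are unaffected and can still be greedy).
Matches to split on: at [4:11] → '(28hmq)'; at [13:19] → '(427t)'; at [21:25] → '(w8)'.
The group in the pattern means `split` returns the separators' captures alongside the pieces.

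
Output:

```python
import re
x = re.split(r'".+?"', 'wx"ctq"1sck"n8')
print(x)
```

A `+?`/`*?`/`{m,n}?` starts at its minimum and grows only as far as needed for what follows to match.
Each match becomes a cut point; 2 segments remain.

['wx', '1sck"n8']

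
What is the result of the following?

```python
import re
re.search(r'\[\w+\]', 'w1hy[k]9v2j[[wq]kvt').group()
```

Unlike `match`, `search` isn't anchored — it looks for the pattern anywhere in the string.
The match spans [4:7] → '[k]'.

'[k]'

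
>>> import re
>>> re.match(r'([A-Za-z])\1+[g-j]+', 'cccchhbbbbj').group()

After group 1 captures some text, `\1` only succeeds where that same text appears again.
`match` is anchored at position 0; if the pattern doesn't fit there, it returns None.
The match spans [0:6] → 'cccchh'.
Captured: group 1 = 'c'.

'cccchh'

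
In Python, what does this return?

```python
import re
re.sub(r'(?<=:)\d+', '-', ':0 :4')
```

The positive lookaround only admits positions where the adjacent text matches; those characters stay outside the span.
Each match is replaced by '-'.

':- :-'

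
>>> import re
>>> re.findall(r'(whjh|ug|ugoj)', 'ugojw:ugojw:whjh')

['ug', 'ug', 'whjh']

Alternation isn't longest-match — the leftmost alternative that fits at this position is chosen.
Matches: at [0:2] match 'ug', group 1 = 'ug'; at [6:8] match 'ug', group 1 = 'ug'; at [12:16] match 'whjh', group 1 = 'whjh'.
One capturing group, so `findall` returns just the captured substring from each match — 3 in all.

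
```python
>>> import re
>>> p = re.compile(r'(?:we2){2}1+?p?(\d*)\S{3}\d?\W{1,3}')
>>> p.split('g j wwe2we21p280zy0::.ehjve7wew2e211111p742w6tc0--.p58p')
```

This matches the literal 'we2' repeated 2 times, then one or more of the literal '1' (lazy), then optionally a literal 'p'; then zero or more of a digit (captured); then exactly 3 of a non-whitespace character; then optionally a digit, then 1 to 3 of a non-word character.
Matches to split on: at [5:22] → 'we2we21p280zy0::.'.
`re.split` interleaves the captured-group text with the surrounding fragments.

['g j w', '280', 'ehjve7wew2e211111p742w6tc0--.p58p']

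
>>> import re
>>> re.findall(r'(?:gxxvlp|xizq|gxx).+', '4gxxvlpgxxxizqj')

['gxxvlpgxxxizqj']

Scanning left to right: at [1:15] → 'gxxvlpgxxxizqj'.
With no groups in the pattern, `findall` gives back each whole match — 1 here.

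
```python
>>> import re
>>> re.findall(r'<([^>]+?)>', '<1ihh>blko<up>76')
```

['1ihh', 'up']

Scanning left to right: at [0:6] match '<1ihh>', group 1 = '1ihh'; at [10:14] match '<up>', group 1 = 'up'.
Because there's exactly one group, `findall` drops the full match and keeps group 1 from each hit.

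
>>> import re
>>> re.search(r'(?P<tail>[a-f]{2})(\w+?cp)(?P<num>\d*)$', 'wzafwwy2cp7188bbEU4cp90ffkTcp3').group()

'afwwy2cp7188bbEU4cp90ffkTcp3'

The pattern matches exactly 2 of a character in [a-f] (captured as 'tail'); then one or more of a word character (lazy), then the literal 'cp' (captured); then zero or more of a digit (captured as 'num'); then anchored at the end.
`re.search` tries every starting position until one works.
The match spans [2:30] → 'afwwy2cp7188bbEU4cp90ffkTcp3'.
Captured: group 1 = 'af', group 2 = 'wwy2cp7188bbEU4cp90ffkTcp', group 3 = '3'.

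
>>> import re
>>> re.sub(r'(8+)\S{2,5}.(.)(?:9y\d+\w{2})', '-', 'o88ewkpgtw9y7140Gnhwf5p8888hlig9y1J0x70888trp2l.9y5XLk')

`sub` substitutes '-' at each match site.

'o-hwf5p-x70-k'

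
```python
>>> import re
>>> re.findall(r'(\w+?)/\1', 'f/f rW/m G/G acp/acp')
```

['f', 'G', 'acp']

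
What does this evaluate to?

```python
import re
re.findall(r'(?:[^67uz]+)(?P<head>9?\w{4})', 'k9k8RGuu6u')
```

['uu6u']

With a single group, `findall` returns only what that group captured — 1 item.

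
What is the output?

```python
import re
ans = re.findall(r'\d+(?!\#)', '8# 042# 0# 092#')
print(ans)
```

['04', '09']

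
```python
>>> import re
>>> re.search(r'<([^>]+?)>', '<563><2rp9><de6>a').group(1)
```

Unlike `match`, `search` isn't anchored — it looks for the pattern anywhere in the string.
The match spans [0:5] → '<563>'.
Captured: group 1 = '563'.

'563'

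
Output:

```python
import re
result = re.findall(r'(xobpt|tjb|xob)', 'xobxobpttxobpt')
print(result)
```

Alternation isn't longest-match — the leftmost alternative that fits at this position is chosen.
Walking the string: at [0:3] match 'xob', group 1 = 'xob'; at [3:8] match 'xobpt', group 1 = 'xobpt'; at [9:14] match 'xobpt', group 1 = 'xobpt'.
One capturing group, so `findall` returns just the captured substring from each match — 3 in all.

['xob', 'xobpt', 'xobpt']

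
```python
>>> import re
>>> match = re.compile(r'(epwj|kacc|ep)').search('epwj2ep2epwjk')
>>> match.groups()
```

('epwj',)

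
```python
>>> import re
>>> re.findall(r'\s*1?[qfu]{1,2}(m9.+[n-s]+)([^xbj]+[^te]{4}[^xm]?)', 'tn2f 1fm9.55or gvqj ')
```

2 groups means the one result is a tuple of 2 captured strings — 1 here.

[('m9.55or', ' gvqj ')]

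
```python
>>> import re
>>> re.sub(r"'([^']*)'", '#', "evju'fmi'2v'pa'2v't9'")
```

Matches: at [4:9] → "'fmi'"; at [11:15] → "'pa'"; at [17:21] → "'t9'".
Each match is replaced by '#'.

'evju#2v#2v#'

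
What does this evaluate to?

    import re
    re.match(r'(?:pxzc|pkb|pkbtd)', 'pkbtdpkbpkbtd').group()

Alternation tries branches left to right and keeps the first one that lets the overall match succeed at that position.
`match` is anchored at position 0; if the pattern doesn't fit there, it returns None.
The match spans [0:3] → 'pkb'.

'pkb'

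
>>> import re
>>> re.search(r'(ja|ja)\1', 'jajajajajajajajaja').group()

'jaja'

A backreference is literal: `\1` must see the identical characters the first group matched.
`search` walks the string left to right and returns the first match it finds.
The match spans [0:4] → 'jaja'.
Captured: group 1 = 'ja'.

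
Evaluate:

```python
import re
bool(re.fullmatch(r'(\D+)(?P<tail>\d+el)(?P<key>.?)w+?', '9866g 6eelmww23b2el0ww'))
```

False

The pattern matches one or more of a non-digit (captured); then one or more of a digit, then the literal 'el' (captured as 'tail'); then optionally any character (captured as 'key'); then one or more of a literal 'w' (lazy).
`re.fullmatch` requires the pattern to consume the entire string.
Here the pattern can't cover the whole string, so the call returns None, and `bool(None)` is False.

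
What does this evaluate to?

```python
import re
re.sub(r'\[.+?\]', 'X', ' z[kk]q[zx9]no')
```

Lazy quantifiers expand one character at a time until the remainder of the pattern can match.
Matches: at [2:6] → '[kk]'; at [7:12] → '[zx9]'.
`sub` substitutes 'X' at each match site.

' zXqXno'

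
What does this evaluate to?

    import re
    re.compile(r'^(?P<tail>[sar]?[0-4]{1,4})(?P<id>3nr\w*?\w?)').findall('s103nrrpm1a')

This matches anchored at the start of the string; then optionally one of [sar], then 1 to 4 of a character in [0-4] (captured as 'tail'); then the literal '3nr', then zero or more of a word character (lazy), then optionally a word character (captured as 'id').
A `+?`/`*?`/`{m,n}?` starts at its minimum and grows only as far as needed for what follows to match.
Scanning left to right: at [0:7] match 's103nrr', groups = ('s10', '3nrr').
`findall` packs the 2 group values into a tuple for every match.

[('s10', '3nrr')]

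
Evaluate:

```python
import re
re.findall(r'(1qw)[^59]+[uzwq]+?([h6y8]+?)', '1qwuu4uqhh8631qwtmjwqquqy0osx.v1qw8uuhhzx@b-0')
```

[('1qw', 'h')]

Pattern: a literal '1', then the literal 'qw' (captured); then one or more of any character except [59]; then one or more of one of [uzwq] (lazy); then one or more of one of [h6y8] (lazy) (captured).
Lazy quantifiers expand one character at a time until the remainder of the pattern can match.
Walking the string: at [0:38] match '1qwuu4uqhh8631qwtmjwqquqy0osx.v1qw8uuh', groups = ('1qw', 'h').
2 groups means the one result is a tuple of 2 captured strings — 1 here.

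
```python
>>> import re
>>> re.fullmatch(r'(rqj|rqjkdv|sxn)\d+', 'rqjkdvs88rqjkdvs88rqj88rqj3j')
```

None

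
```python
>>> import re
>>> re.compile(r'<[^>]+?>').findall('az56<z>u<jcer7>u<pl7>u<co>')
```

['<z>', '<jcer7>', '<pl7>', '<co>']

Scanning left to right: at [4:7] → '<z>'; at [8:15] → '<jcer7>'; at [16:21] → '<pl7>'; at [22:26] → '<co>'.
Since nothing is captured, `findall` lists the 4 matched substrings directly.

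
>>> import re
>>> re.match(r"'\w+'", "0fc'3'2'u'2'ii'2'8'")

`re.match` won't scan ahead — the pattern has to work from the very first character.
Here the string doesn't start with a match, so the call returns None.

None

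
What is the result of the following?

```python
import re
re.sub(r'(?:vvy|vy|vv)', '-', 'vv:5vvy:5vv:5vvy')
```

'-:5-:5-:5-'

Alternation isn't longest-match — the leftmost alternative that fits at this position is chosen.
Each match is replaced by '-'.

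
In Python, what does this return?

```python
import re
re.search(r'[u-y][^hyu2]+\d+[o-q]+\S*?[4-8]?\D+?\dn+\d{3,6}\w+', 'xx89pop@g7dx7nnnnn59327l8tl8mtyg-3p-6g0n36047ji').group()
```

'xx89pop@g7dx7nnnnn59327l8tl8mtyg'

Pattern: a character in [u-y], then one or more of any character except [hyu2], then one or more of a digit; then one or more of a character in [o-q], then zero or more of a non-whitespace character (lazy); then optionally a character in [4-8]; then one or more of a non-digit (lazy), then a digit; then one or more of the literal 'n', then 3 to 6 of a digit, then one or more of a word character.
A non-greedy quantifier consumes as few characters as it can — just enough that the remainder of the pattern still matches from where it stops; whatever follows it matches normally.
`re.search` tries every starting position until one works.
The match spans [0:32] → 'xx89pop@g7dx7nnnnn59327l8tl8mtyg'.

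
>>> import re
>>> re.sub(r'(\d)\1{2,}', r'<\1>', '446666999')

'44<6><9>'

`\1` has to match the exact text group 1 already captured.
Matches: at [2:6] → '6666'; at [6:9] → '999'.
`\1` in the replacement pulls in group 1's text for each match.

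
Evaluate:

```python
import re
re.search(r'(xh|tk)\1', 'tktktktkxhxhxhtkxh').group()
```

A backreference is literal: `\1` must see the identical characters the first group matched.
The match spans [0:4] → 'tktk'.

'tktk'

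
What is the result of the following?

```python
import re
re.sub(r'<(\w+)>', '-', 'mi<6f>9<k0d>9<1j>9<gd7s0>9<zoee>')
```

'mi-9-9-9-9-'

Matches: at [2:6] → '<6f>'; at [7:12] → '<k0d>'; at [13:17] → '<1j>'; at [18:25] → '<gd7s0>'; at [26:32] → '<zoee>'.
Each match is replaced by '-'.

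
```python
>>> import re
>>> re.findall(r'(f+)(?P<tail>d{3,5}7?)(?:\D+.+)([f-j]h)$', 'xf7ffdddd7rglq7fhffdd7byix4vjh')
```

The pattern matches one or more of a literal 'f' (captured); then 3 to 5 of a literal 'd', then optionally the literal '7' (captured as 'tail'); then one or more of a non-digit, then one or more of any character (non-capturing group); then a character in [f-j], then the literal 'h' (captured); then anchored at the end.
Matches: at [3:30] match 'ffdddd7rglq7fhffdd7byix4vjh', groups = ('ff', 'dddd7', 'jh').
With 3 capturing groups, `findall` returns a 3-tuple per match.

[('ff', 'dddd7', 'jh')]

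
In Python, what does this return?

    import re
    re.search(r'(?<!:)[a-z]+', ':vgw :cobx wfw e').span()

(2, 4)

The negative lookaround is zero-width — it rules out positions where the adjacent text would match, without consuming anything.
Unlike `match`, `search` isn't anchored — it looks for the pattern anywhere in the string.
The match spans [2:4] → 'gw'.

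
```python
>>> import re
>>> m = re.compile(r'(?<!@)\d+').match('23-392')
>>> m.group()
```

`re.match` won't scan ahead — the pattern has to work from the very first character.
The match spans [0:2] → '23'.

'23'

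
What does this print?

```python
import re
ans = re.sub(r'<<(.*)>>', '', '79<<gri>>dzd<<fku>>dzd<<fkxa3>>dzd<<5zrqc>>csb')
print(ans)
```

Each match is replaced by ''.

79csb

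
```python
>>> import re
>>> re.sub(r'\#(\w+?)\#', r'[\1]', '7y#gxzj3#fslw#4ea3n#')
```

Matches: at [2:9] → '#gxzj3#'; at [13:20] → '#4ea3n#'.
Each match is replaced using the text its own group 1 captured.

'7y[gxzj3]fslw[4ea3n]'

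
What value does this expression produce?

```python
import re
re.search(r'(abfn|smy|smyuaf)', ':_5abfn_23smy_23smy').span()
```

(3, 7)

`re.search` tries every starting position until one works.
The match spans [3:7] → 'abfn'.
Captured: group 1 = 'abfn'.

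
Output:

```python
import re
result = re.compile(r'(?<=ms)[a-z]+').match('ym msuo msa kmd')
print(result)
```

The positive lookaround only admits positions where the adjacent text matches; those characters stay outside the span.
With `match`, the pattern is implicitly anchored at the beginning.
Here the string doesn't start with a match, so the call returns None.

None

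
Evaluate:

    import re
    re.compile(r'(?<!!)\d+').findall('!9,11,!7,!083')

Because the assertion is negative and zero-width, positions next to the forbidden text are skipped.
`findall` yields the raw match text (2 of them) because the pattern has no groups.

['11', '83']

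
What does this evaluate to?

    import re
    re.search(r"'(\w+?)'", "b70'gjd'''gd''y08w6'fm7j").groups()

('gjd',)

`search` walks the string left to right and returns the first match it finds.
The match spans [3:8] → "'gjd'".
Captured: group 1 = 'gjd'.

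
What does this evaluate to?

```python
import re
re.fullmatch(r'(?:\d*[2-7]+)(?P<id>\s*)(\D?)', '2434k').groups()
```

('', 'k')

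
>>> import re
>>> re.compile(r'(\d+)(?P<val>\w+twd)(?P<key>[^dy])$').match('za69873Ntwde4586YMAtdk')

None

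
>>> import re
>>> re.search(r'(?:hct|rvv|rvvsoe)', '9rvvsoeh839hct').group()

Alternation tries branches left to right and keeps the first one that lets the overall match succeed at that position.
The match spans [1:4] → 'rvv'.

'rvv'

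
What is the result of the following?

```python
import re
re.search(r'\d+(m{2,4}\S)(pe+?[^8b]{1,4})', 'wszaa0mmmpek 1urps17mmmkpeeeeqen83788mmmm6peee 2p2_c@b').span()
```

(5, 15)

This matches one or more of a digit; then 2 to 4 of a literal 'm', then a non-whitespace character (captured); then a literal 'p', then one or more of a literal 'e' (lazy), then 1 to 4 of any character except [8b] (captured).
`search` walks the string left to right and returns the first match it finds.
The match spans [5:15] → '0mmmpek 1u'.
Captured: group 1 = 'mmm', group 2 = 'pek 1u'.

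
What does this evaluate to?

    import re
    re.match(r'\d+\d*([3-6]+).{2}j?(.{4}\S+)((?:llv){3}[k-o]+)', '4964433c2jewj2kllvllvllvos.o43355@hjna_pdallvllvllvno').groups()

The pattern matches one or more of a digit, then zero or more of a digit; then one or more of a character in [3-6] (captured); then exactly 2 of any character, then optionally a literal 'j'; then exactly 4 of any character, then one or more of a non-whitespace character (captured); then the literal 'llv' repeated 3 times, then one or more of a character in [k-o] (captured).
`re.match` only tries the pattern at the start of the string.
The match spans [0:53] → '4964433c2jewj2kllvllvllvos.o43355@hjna_pdallvllvllvno'.
Captured: group 1 = '3', group 2 = 'ewj2kllvllvllvos.o43355@hjna_pda', group 3 = 'llvllvllvno'.

('3', 'ewj2kllvllvllvos.o43355@hjna_pda', 'llvllvllvno')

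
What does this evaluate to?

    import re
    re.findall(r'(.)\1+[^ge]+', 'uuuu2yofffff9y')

`\1` has to match the exact text group 1 already captured.
Because there's exactly one group, `findall` drops the full match and keeps group 1 from the one hit.

['u']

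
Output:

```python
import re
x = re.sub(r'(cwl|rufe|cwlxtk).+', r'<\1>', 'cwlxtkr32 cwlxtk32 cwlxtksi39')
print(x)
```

The regex engine tests alternatives in the order written; an earlier branch that matches wins even if a later one would match more.
Matches: at [0:29] → 'cwlxtkr32 cwlxtk32 cwlxtksi39'.
`\1` in the replacement pulls in group 1's text for each match.

<cwl>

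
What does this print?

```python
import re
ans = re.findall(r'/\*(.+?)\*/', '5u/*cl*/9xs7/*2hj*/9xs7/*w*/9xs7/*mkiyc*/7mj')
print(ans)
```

['cl', '2hj', 'w', 'mkiyc']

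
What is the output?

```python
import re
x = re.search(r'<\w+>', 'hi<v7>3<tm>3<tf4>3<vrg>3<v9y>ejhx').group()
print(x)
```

<v7>

Unlike `match`, `search` isn't anchored — it looks for the pattern anywhere in the string.
The match spans [2:6] → '<v7>'.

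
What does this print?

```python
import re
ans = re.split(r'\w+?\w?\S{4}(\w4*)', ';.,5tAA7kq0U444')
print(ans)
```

[';.,', 'q', '0U444']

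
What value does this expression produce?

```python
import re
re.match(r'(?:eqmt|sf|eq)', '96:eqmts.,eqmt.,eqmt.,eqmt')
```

None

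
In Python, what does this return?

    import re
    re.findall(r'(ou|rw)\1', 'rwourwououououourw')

`\1` has to match the exact text group 1 already captured.
With a single group, `findall` returns only what that group captured — 2 items.

['ou', 'ou']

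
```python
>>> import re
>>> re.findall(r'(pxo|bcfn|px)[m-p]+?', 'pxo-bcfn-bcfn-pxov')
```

['px', 'px']

With a single group, `findall` returns only what that group captured — 2 items.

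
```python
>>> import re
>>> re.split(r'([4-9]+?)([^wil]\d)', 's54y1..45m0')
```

The pattern matches one or more of a character in [4-9] (lazy) (captured); then any character except [wil], then a digit (captured).
Matches to split on: at [1:5] → '54y1'; at [7:11] → '45m0'.
The group in the pattern means `split` returns the separators' captures alongside the pieces.

['s', '54', 'y1', '..', '45', 'm0', '']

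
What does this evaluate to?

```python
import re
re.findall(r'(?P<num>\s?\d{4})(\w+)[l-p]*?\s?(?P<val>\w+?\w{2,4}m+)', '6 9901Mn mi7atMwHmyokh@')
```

The pattern matches optionally whitespace, then exactly 4 of a digit (captured as 'num'); then one or more of a word character (captured); then zero or more of a character in [l-p] (lazy), then optionally whitespace; then one or more of a word character (lazy), then 2 to 4 of a word character, then one or more of the literal 'm' (captured as 'val').
3 groups means the one result is a tuple of 3 captured strings — 1 here.

[(' 9901', 'Mn', 'mi7atMwHm')]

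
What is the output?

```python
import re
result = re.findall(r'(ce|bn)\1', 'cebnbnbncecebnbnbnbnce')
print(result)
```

['bn', 'ce', 'bn', 'bn']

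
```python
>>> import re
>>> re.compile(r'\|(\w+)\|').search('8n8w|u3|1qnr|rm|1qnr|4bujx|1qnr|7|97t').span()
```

(4, 8)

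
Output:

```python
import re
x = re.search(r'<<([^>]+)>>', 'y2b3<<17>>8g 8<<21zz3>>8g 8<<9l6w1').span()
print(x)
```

Unlike `match`, `search` isn't anchored — it looks for the pattern anywhere in the string.
The match spans [4:10] → '<<17>>'.
Captured: group 1 = '17'.

(4, 10)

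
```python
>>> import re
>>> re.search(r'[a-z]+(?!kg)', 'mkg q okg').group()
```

'mkg'

`(?!…)`/`(?<!…)` only lets a position through if the neighbouring text does NOT match; no characters are consumed.
`re.search` scans for the first position where the pattern succeeds.
The match spans [0:3] → 'mkg'.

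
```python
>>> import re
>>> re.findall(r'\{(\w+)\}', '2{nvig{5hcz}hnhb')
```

['5hcz']

Walking the string: at [6:12] match '{5hcz}', group 1 = '5hcz'.
With a single group, `findall` returns only what that group captured — 1 item.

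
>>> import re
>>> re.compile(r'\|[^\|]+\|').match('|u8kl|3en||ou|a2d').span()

(0, 6)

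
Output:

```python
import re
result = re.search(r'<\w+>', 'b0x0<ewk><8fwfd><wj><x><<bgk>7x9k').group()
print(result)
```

<ewk>

Unlike `match`, `search` isn't anchored — it looks for the pattern anywhere in the string.
The match spans [4:9] → '<ewk>'.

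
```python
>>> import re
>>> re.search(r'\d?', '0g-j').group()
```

Pattern: optionally a digit.
The match spans [0:1] → '0'.

'0'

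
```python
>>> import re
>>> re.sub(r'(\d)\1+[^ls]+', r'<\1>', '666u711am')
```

'<6>'

The backreference `\1` re-matches whatever the first group consumed, character for character.
Matches: at [0:9] → '666u711am'.
Each match is replaced using the text its own group 1 captured.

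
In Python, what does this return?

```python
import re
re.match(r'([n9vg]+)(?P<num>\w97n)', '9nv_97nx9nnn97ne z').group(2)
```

'_97n'

The match spans [0:7] → '9nv_97n'.
Captured: group 1 = '9nv', group 2 = '_97n'.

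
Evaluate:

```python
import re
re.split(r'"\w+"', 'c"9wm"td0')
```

Splitting on the pattern gives 2 pieces.

['c', 'td0']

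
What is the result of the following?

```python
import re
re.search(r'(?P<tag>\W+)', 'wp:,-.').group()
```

Pattern: one or more of a non-word character (captured as 'tag').
Unlike `match`, `search` isn't anchored — it looks for the pattern anywhere in the string.
The match spans [2:6] → ':,-.'.
Captured: group 1 = ':,-.'.

':,-.'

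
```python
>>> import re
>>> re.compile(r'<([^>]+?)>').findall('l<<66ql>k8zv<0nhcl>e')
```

['<66ql', '0nhcl']

With a single group, `findall` returns only what that group captured — 2 items.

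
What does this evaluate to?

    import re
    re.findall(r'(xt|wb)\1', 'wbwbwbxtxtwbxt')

['wb', 'xt']

`\1` has to match the exact text group 1 already captured.
Scanning left to right: at [0:4] match 'wbwb', group 1 = 'wb'; at [6:10] match 'xtxt', group 1 = 'xt'.
`findall` collects group 1 from each match (2 total).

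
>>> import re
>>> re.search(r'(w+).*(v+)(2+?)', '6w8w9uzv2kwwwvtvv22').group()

'w8w9uzv2kwwwvtvv2'

This matches one or more of a literal 'w' (captured); then zero or more of any character; then one or more of a literal 'v' (captured); then one or more of a literal '2' (lazy) (captured).
`re.search` scans for the first position where the pattern succeeds.
The match spans [1:18] → 'w8w9uzv2kwwwvtvv2'.
Captured: group 1 = 'w', group 2 = 'v', group 3 = '2'.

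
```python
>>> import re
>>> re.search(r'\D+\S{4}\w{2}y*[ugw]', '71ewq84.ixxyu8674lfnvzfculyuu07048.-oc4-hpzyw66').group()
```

Pattern: one or more of a non-digit, then exactly 4 of a non-whitespace character, then exactly 2 of a word character; then zero or more of a literal 'y', then one of [ugw].
`search` walks the string left to right and returns the first match it finds.
The match spans [2:13] → 'ewq84.ixxyu'.

'ewq84.ixxyu'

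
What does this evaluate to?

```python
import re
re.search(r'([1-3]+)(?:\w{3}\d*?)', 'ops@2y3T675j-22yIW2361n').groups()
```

The match spans [4:8] → '2y3T'.
Captured: group 1 = '2'.

('2',)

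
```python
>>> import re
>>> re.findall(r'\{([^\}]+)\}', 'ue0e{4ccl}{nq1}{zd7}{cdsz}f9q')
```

['4ccl', 'nq1', 'zd7', 'cdsz']

Scanning left to right: at [4:10] match '{4ccl}', group 1 = '4ccl'; at [10:15] match '{nq1}', group 1 = 'nq1'; at [15:20] match '{zd7}', group 1 = 'zd7'; at [20:26] match '{cdsz}', group 1 = 'cdsz'.
With a single group, `findall` returns only what that group captured — 4 items.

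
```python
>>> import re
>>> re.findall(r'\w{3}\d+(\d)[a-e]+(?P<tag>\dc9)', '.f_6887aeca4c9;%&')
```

[('7', '4c9')]

This matches exactly 3 of a word character, then one or more of a digit; then a digit (captured); then one or more of a character in [a-e]; then a digit, then the literal 'c9' (captured as 'tag').
2 groups means the one result is a tuple of 2 captured strings — 1 here.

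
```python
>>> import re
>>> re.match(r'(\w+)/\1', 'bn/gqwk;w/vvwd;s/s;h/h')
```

None

The backreference `\1` re-matches whatever the first group consumed, character for character.
`re.match` won't scan ahead — the pattern has to work from the very first character.
Here the string doesn't start with a match, so the call returns None.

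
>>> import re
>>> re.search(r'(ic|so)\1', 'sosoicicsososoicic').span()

`\1` has to match the exact text group 1 already captured.
The match spans [0:4] → 'soso'.

(0, 4)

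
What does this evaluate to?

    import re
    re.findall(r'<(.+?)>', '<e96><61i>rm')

['e96', '61i']

A non-greedy quantifier consumes as few characters as it can — just enough that the remainder of the pattern still matches from where it stops; whatever follows it matches normally.
`findall` collects group 1 from each match (2 total).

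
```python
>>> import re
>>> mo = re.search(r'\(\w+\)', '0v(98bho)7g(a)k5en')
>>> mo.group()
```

The match spans [2:9] → '(98bho)'.

'(98bho)'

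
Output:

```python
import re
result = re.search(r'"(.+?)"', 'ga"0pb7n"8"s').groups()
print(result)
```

('0pb7n',)

The match spans [2:9] → '"0pb7n"'.
Captured: group 1 = '0pb7n'.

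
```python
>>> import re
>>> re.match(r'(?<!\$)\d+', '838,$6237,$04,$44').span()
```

(0, 3)

`re.match` only tries the pattern at the start of the string.
The match spans [0:3] → '838'.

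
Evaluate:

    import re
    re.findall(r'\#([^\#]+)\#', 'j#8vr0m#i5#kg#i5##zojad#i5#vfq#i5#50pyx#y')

Walking the string: at [1:8] match '#8vr0m#', group 1 = '8vr0m'; at [10:14] match '#kg#', group 1 = 'kg'; at [17:24] match '#zojad#', group 1 = 'zojad'; at [26:31] match '#vfq#', group 1 = 'vfq'; at [33:40] match '#50pyx#', group 1 = '50pyx'.
`findall` collects group 1 from each match (5 total).

['8vr0m', 'kg', 'zojad', 'vfq', '50pyx']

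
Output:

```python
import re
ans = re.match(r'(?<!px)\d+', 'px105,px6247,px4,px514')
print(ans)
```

The negative lookaround is zero-width — it rules out positions where the adjacent text would match, without consuming anything.
`re.match` won't scan ahead — the pattern has to work from the very first character.
Here the pattern fails at index 0, so the call returns None.

None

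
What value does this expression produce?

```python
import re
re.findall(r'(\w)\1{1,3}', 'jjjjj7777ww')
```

The backreference `\1` re-matches whatever the first group consumed, character for character.
Matches: at [0:4] match 'jjjj', group 1 = 'j'; at [5:9] match '7777', group 1 = '7'; at [9:11] match 'ww', group 1 = 'w'.
Because there's exactly one group, `findall` drops the full match and keeps group 1 from each hit.

['j', '7', 'w']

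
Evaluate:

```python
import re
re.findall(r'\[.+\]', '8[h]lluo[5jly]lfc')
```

['[h]lluo[5jly]']

Matches: at [1:14] → '[h]lluo[5jly]'.
Since nothing is captured, `findall` lists the 1 matched substring directly.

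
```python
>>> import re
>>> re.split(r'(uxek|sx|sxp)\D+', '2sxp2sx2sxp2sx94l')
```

['2', 'sx', '2sx2', 'sx', '2sx94l']

Matches to split on: at [1:4] → 'sxp'; at [8:11] → 'sxp'.
Because the pattern has a capturing group, `split` also inserts each captured text between the pieces.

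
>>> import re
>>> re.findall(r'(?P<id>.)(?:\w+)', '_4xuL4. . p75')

The pattern matches any character (captured as 'id'); then one or more of a word character (non-capturing group).
One capturing group, so `findall` returns just the captured substring from each match — 2 in all.

['_', ' ']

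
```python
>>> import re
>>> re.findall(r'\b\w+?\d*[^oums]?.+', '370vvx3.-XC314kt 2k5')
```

['370vvx3.-XC314kt 2k5']

`findall` yields the raw match text (1 of them) because the pattern has no groups.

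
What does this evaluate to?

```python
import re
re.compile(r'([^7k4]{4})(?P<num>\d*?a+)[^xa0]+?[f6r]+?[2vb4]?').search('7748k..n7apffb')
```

None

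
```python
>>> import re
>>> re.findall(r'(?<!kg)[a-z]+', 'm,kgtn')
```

['m', 'kgtn']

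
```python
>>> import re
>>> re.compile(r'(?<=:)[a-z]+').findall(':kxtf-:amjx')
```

['kxtf', 'amjx']

Because the assertion is zero-width, the text it checks is not consumed and won't appear in the result.
Matches: at [1:5] → 'kxtf'; at [7:11] → 'amjx'.
Since nothing is captured, `findall` lists the 2 matched substrings directly.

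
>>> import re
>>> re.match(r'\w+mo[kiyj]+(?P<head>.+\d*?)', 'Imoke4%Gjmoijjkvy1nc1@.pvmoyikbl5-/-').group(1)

'e4%Gjmoijjkvy1nc1@.pvmoyikbl5-/-'

The match spans [0:36] → 'Imoke4%Gjmoijjkvy1nc1@.pvmoyikbl5-/-'.
Captured: group 1 = 'e4%Gjmoijjkvy1nc1@.pvmoyikbl5-/-'.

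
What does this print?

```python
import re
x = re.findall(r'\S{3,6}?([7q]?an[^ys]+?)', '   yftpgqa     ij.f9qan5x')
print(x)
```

The pattern matches 3 to 6 of a non-whitespace character (lazy); then optionally one of [7q], then the literal 'an', then one or more of any character except [ys] (lazy) (captured).
With the lazy modifier that quantifier settles for the fewest repetitions that let the rest of the pattern succeed (the atoms after it are unaffected and can still be greedy).
Scanning left to right: at [15:24] match 'ij.f9qan5', group 1 = 'qan5'.
Because there's exactly one group, `findall` drops the full match and keeps group 1 from the one hit.

['qan5']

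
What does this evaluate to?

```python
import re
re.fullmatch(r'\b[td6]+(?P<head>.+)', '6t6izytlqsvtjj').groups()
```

Pattern: a word boundary (`\b`, zero-width); then one or more of one of [td6]; then one or more of any character (captured as 'head').
`re.fullmatch` requires the pattern to consume the entire string.
The match spans [0:14] → '6t6izytlqsvtjj'.
Captured: group 1 = 'izytlqsvtjj'.

('izytlqsvtjj',)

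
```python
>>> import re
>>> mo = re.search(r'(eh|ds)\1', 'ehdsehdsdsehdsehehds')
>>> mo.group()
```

'dsds'

The backreference `\1` re-matches whatever the first group consumed, character for character.
`re.search` tries every starting position until one works.
The match spans [6:10] → 'dsds'.
Captured: group 1 = 'ds'.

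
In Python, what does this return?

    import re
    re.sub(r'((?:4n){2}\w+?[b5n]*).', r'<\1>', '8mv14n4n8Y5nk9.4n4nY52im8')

This matches the literal '4n' repeated 2 times, then one or more of a word character (lazy), then zero or more of one of [b5n] (captured); then any character.
Matches: at [4:10] → '4n4n8Y'; at [15:22] → '4n4nY52'.
The replacement refers to a captured group, so each match is rewritten using its own captured text.

'8mv1<4n4n8>5nk9.<4n4nY5>im8'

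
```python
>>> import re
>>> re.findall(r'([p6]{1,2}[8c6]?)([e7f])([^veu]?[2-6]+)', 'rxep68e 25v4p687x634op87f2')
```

This matches 1 to 2 of one of [p6], then optionally one of [8c6] (captured); then one of [e7f] (captured); then optionally any character except [veu], then one or more of a character in [2-6] (captured).
With 3 capturing groups, `findall` returns a 3-tuple per match.

[('p68', 'e', ' 25'), ('p68', '7', 'x634'), ('p8', '7', 'f2')]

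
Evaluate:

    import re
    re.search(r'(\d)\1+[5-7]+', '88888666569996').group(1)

The backreference `\1` re-matches whatever the first group consumed, character for character.
Unlike `match`, `search` isn't anchored — it looks for the pattern anywhere in the string.
The match spans [0:10] → '8888866656'.
Captured: group 1 = '8'.

'8'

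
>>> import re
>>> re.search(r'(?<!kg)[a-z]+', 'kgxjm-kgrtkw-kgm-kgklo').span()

The negative lookaround is zero-width — it rules out positions where the adjacent text would match, without consuming anything.
The match spans [0:5] → 'kgxjm'.

(0, 5)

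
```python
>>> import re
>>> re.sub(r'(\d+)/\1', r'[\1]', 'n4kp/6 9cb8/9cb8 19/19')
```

`\1` has to match the exact text group 1 already captured.
`\1` in the replacement pulls in group 1's text for each match.

'n4kp/6 9cb8/9cb8 [19]'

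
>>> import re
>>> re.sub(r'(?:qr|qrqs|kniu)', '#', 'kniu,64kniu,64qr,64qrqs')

The regex engine tests alternatives in the order written; an earlier branch that matches wins even if a later one would match more.
Matches: at [0:4] → 'kniu'; at [7:11] → 'kniu'; at [14:16] → 'qr'; at [19:21] → 'qr'.
Every occurrence is swapped for '#'.

'#,64#,64#,64#qs'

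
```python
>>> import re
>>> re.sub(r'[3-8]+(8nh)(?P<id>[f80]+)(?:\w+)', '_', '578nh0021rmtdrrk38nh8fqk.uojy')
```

'_.uojy'

Pattern: one or more of a character in [3-8]; then the literal '8n', then the literal 'h' (captured); then one or more of one of [f80] (captured as 'id'); then one or more of a word character (non-capturing group).
`sub` substitutes '_' at each match site.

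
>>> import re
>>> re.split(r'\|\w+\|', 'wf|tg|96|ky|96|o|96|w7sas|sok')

Matches to split on: at [2:6] → '|tg|'; at [8:12] → '|ky|'; at [14:17] → '|o|'; at [19:26] → '|w7sas|'.
`split` removes every match and returns the 5 fragments in between.

['wf', '96', '96', '96', 'sok']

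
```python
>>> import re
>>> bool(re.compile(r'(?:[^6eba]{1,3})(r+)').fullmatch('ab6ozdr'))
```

False

The pattern matches 1 to 3 of any character except [6eba] (non-capturing group); then one or more of a literal 'r' (captured).
`re.fullmatch` is like wrapping the pattern in `^…$` (in single-line mode).
Here there's no way to consume every character, so the call returns None, and `bool(None)` is False.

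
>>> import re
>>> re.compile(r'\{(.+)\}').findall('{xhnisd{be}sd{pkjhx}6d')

Matches: at [0:20] match '{xhnisd{be}sd{pkjhx}', group 1 = 'xhnisd{be}sd{pkjhx'.
`findall` collects group 1 from the one match (1 total).

['xhnisd{be}sd{pkjhx']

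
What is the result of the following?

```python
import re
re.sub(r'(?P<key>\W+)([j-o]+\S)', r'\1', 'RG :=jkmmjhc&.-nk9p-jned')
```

This matches one or more of a non-word character (captured as 'key'); then one or more of a character in [j-o], then a non-whitespace character (captured).
Matches: at [2:11] → ' :=jkmmjh'; at [12:18] → '&.-nk9'; at [19:23] → '-jne'.
`\1` in the replacement pulls in group 1's text for each match.

'RG :=c&.-p-d'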